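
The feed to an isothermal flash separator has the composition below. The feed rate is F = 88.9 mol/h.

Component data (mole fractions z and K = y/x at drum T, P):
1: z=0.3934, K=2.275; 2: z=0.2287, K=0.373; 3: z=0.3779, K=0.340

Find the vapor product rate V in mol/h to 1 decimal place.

Let ψ = V/F and solve Σ zᵢ(Kᵢ−1)/(1+ψ(Kᵢ−1)) = 0.
Feasibility: ΣzᵢKᵢ = 1.1088, Σzᵢ/Kᵢ = 1.8975 — both > 1, two phases present.
Newton iteration, ψ⁰ = 0.5:
  ψ = 0.5000: g = -0.27483, g' = -0.7960 → ψ = 0.1547
  ψ = 0.1547: g = -0.01765, g' = -0.7606 → ψ = 0.1315
  ψ = 0.1315: g = 0.00014, g' = -0.7732 → ψ = 0.1317
Converged at ψ = 0.1317.
Then V = ψ·F = 0.1317·88.9 = 11.7 mol/h and L = F − V = 77.2 mol/h.

V = 11.7 mol/h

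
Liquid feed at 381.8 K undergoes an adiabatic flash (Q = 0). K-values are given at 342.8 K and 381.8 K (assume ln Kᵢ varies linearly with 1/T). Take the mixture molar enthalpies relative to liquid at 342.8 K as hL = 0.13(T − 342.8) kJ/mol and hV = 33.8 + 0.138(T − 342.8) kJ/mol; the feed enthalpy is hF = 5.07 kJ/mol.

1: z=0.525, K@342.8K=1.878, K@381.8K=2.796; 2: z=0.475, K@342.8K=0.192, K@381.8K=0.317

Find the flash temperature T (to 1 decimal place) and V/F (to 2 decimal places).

T = 345.0 K, V/F = 0.14

Adiabatic flash: solve Rachford–Rice at each trial T, then check hF = ψ·hV(T) + (1−ψ)·hL(T).
  T = 342.8 K: K = (1.878, 0.192), RR gives ψ = 0.109, H_out = 3.676 kJ/mol
  T = 381.8 K: K = (2.796, 0.317), RR gives ψ = 0.504, H_out = 22.269 kJ/mol
  T = 362.3 K: K = (2.316, 0.250), RR gives ψ = 0.339, H_out = 14.051 kJ/mol
  T = 352.6 K: K = (2.093, 0.220), RR gives ψ = 0.238, H_out = 9.353 kJ/mol
  T = 347.7 K: K = (1.984, 0.206), RR gives ψ = 0.178, H_out = 6.670 kJ/mol
  T = 345.2 K: K = (1.930, 0.199), RR gives ψ = 0.144, H_out = 5.188 kJ/mol
Linear interpolation between T = 342.8 (H_out = 3.676) and T = 345.2 (H_out = 5.188) on hF = 5.07 gives T ≈ 345.0 K, at which ψ = 0.14.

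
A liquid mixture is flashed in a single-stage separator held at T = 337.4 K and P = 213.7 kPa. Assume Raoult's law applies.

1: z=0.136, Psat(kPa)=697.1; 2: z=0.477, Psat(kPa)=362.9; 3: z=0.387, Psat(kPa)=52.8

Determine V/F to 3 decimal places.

V/F = 0.406

Raoult's law: Kᵢ = Pᵢˢᵃᵗ/P = Pᵢˢᵃᵗ/213.7.
  K_1 = 697.1/213.7 = 3.26205, K_2 = 362.9/213.7 = 1.69818, K_3 = 52.8/213.7 = 0.24708
Rachford–Rice: g(V/F) = Σ zᵢ(Kᵢ−1)/(1+V/F(Kᵢ−1)) = 0.
Feasibility: ΣzᵢKᵢ = 1.349, Σzᵢ/Kᵢ = 1.889 — both > 1, two phases present.
Newton–Raphson from V/F = 0.5:
  V/F = 0.500: g = -0.0761, g' = -0.845 → V/F = 0.410
  V/F = 0.410: g = -0.0030, g' = -0.787 → V/F = 0.406
Converged at V/F = 0.406.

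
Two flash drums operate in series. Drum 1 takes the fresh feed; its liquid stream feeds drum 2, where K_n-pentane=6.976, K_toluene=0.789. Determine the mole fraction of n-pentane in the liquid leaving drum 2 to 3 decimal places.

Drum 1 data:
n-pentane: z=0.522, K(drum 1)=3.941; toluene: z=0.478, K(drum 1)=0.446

x_n-pentane (drum 2) = 0.034

Drum 1:
Material balance + equilibrium reduce to Σ zᵢ(Kᵢ−1)/(1+ψ₁(Kᵢ−1)) = 0.
Check two-phase: ΣzᵢKᵢ = 2.270 > 1 and Σzᵢ/Kᵢ = 1.204 > 1, so g(0) = 1.270 > 0 and g(1) = -0.204 < 0.
Binary case is linear: z₁(K₁−1)(1+ψ₁(K₂−1)) + z₂(K₂−1)(1+ψ₁(K₁−1)) = 0
⇒ ψ₁ = [z₁(K₁−1)+z₂(K₂−1)] / [−(K₁−1)(K₂−1)] = 1.2704/1.6293 = 0.780
Drum-1 compositions:
  n-pentane: x = 0.159, y = 0.625
  toluene: x = 0.841, y = 0.375
Drum-2 feed = drum-1 liquid: z₂ = (0.1585, 0.8415).
Drum 2:
Iterate (Newton) starting at ψ₂ = 0.59:
  ψ₂ = 0.590: g = 0.0065, g' = -0.325 → ψ₂ = 0.610
Converged at ψ₂ = 0.610.
  n-pentane: x = 0.034, y = 0.238
  toluene: x = 0.966, y = 0.762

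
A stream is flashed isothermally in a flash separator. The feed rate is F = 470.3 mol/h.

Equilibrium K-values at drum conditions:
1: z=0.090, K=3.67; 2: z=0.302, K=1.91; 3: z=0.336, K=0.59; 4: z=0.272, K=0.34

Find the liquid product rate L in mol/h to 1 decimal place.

Let ψ = V/F and solve Σ zᵢ(Kᵢ−1)/(1+ψ(Kᵢ−1)) = 0.
Check two-phase: ΣzᵢKᵢ = 1.198 > 1 and Σzᵢ/Kᵢ = 1.552 > 1, so g(0) = 0.198 > 0 and g(1) = -0.552 < 0.
Iterate (Newton) starting at ψ = 0.5:
  ψ = 0.500: g = -0.1494, g' = -0.589 → ψ = 0.246
  ψ = 0.246: g = 0.0018, g' = -0.639 → ψ = 0.249
Converged at ψ = 0.249.
Then V = ψ·F = 0.2492·470.3 = 117.2 mol/h and L = F − V = 353.1 mol/h.

L = 353.1 mol/h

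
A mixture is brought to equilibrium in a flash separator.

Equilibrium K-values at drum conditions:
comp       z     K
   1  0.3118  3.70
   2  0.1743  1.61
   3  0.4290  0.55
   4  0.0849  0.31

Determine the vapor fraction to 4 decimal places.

Newton–Raphson from ψ = 0.5:
  ψ = 0.5000: g = 0.10118, g' = -0.6885 → ψ = 0.6469
  ψ = 0.6469: g = 0.00458, g' = -0.6394 → ψ = 0.6541
Converged at ψ = 0.6541.

ψ = 0.6541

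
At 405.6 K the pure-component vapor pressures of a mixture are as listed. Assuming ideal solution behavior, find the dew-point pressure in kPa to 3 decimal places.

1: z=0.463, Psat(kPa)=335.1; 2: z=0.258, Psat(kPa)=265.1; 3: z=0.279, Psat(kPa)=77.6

Pdew = 168.060 kPa

At the dew point ψ → 1, so Σzᵢ/Kᵢ = 1 with Kᵢ = Pᵢˢᵃᵗ/P ⇒ 1/P = Σzᵢ/Pᵢˢᵃᵗ.
1/P = 0.463/335.1 + 0.258/265.1 + 0.279/77.6 = 0.005950 ⇒ P = 168.060 kPa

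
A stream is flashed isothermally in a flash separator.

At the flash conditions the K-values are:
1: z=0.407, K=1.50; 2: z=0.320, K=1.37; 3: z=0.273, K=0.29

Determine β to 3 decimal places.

Let β = V/F and solve Σ zᵢ(Kᵢ−1)/(1+β(Kᵢ−1)) = 0.
g(0) = ΣzᵢKᵢ − 1 = 0.128 and g(1) = 1 − Σzᵢ/Kᵢ = -0.446, so a root lies in (0, 1).
Newton–Raphson from β = 0.63:
  β = 0.630: g = -0.0999, g' = -0.538 → β = 0.444
  β = 0.444: g = -0.0150, g' = -0.394 → β = 0.406
  β = 0.406: g = -0.0004, g' = -0.375 → β = 0.405
Converged at β = 0.405.

β = 0.405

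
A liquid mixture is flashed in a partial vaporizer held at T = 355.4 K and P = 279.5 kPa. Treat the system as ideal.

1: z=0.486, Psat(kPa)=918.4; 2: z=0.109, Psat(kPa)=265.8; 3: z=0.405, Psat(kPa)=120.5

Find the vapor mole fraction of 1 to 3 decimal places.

y_1 = 0.587

Raoult's law: Kᵢ = Pᵢˢᵃᵗ/P = Pᵢˢᵃᵗ/279.5.
  K_1 = 918.4/279.5 = 3.28587, K_2 = 265.8/279.5 = 0.95098, K_3 = 120.5/279.5 = 0.43113
Rachford–Rice: g(ψ) = Σ zᵢ(Kᵢ−1)/(1+ψ(Kᵢ−1)) = 0.
Feasibility: ΣzᵢKᵢ = 1.875, Σzᵢ/Kᵢ = 1.202 — both > 1, two phases present.
Newton–Raphson from ψ = 0.5:
  ψ = 0.500: g = 0.1910, g' = -0.809 → ψ = 0.736
  ψ = 0.736: g = 0.0123, g' = -0.741 → ψ = 0.753
Converged at ψ = 0.753.
Compositions from xᵢ = zᵢ/(1+ψ(Kᵢ−1)), yᵢ = Kᵢxᵢ:
  1: x = 0.179, y = 0.587
  2: x = 0.113, y = 0.108
  3: x = 0.708, y = 0.305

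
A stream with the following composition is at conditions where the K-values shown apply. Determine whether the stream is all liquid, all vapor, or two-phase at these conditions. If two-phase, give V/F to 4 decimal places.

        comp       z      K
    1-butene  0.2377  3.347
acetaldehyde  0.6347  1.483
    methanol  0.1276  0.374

ΣzᵢKᵢ = 1.7846; Σzᵢ/Kᵢ = 0.8402.
Since Σzᵢ/Kᵢ < 1 the mixture is above its dew point — single vapor phase.

all vapor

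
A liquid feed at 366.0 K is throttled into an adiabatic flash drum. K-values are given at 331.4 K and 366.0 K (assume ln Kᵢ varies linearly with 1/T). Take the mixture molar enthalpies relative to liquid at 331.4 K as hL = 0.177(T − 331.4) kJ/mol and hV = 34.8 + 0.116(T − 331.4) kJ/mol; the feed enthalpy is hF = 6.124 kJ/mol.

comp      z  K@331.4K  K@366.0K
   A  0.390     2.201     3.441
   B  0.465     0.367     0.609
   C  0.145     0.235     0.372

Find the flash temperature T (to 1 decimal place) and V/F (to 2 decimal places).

Adiabatic flash: solve Rachford–Rice at each trial T, then check hF = ψ·hV(T) + (1−ψ)·hL(T).
  T = 331.4 K: K = (2.201, 0.367, 0.235), RR gives ψ = 0.079, H_out = 2.745 kJ/mol
  T = 366.0 K: K = (3.441, 0.609, 0.372), RR gives ψ = 0.604, H_out = 25.869 kJ/mol
  T = 348.7 K: K = (2.783, 0.479, 0.299), RR gives ψ = 0.346, H_out = 14.743 kJ/mol
  T = 340.0 K: K = (2.481, 0.420, 0.266), RR gives ψ = 0.219, H_out = 9.045 kJ/mol
  T = 335.7 K: K = (2.338, 0.393, 0.250), RR gives ψ = 0.152, H_out = 6.015 kJ/mol
  T = 337.9 K: K = (2.411, 0.407, 0.258), RR gives ψ = 0.187, H_out = 7.590 kJ/mol
  T = 336.8 K: K = (2.374, 0.400, 0.254), RR gives ψ = 0.170, H_out = 6.810 kJ/mol
  T = 336.2 K: K = (2.355, 0.396, 0.252), RR gives ψ = 0.160, H_out = 6.378 kJ/mol
  T = 335.9 K: K = (2.345, 0.394, 0.251), RR gives ψ = 0.155, H_out = 6.161 kJ/mol
Linear interpolation between T = 335.7 (H_out = 6.015) and T = 335.9 (H_out = 6.161) on hF = 6.124 gives T ≈ 335.8 K, at which ψ = 0.15.

T = 335.8 K, V/F = 0.15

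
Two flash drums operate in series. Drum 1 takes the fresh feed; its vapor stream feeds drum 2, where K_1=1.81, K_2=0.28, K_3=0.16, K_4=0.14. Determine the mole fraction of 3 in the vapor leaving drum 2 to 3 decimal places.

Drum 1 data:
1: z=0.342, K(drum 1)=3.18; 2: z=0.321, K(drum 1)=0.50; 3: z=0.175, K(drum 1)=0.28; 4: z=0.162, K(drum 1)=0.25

Drum 1:
Iterate (Newton) starting at ψ₁ = 0.58:
  ψ₁ = 0.580: g = -0.3282, g' = -1.029 → ψ₁ = 0.261
  ψ₁ = 0.261: g = -0.0157, g' = -1.045 → ψ₁ = 0.246
Converged at ψ₁ = 0.246.
Drum-1 compositions:
  1: x = 0.223, y = 0.708
  2: x = 0.366, y = 0.183
  3: x = 0.213, y = 0.060
  4: x = 0.199, y = 0.050
Drum-2 feed = drum-1 vapor: z₂ = (0.7077, 0.1830, 0.0596, 0.0497).
Drum 2:
Material balance + equilibrium reduce to Σ zᵢ(Kᵢ−1)/(1+ψ₂(Kᵢ−1)) = 0.
g(0) = ΣzᵢKᵢ − 1 = 0.349 and g(1) = 1 − Σzᵢ/Kᵢ = -0.772, so a root lies in (0, 1).
Newton iteration, ψ₂⁰ = 0.63:
  ψ₂ = 0.630: g = -0.0611, g' = -0.886 → ψ₂ = 0.561
  ψ₂ = 0.561: g = -0.0041, g' = -0.774 → ψ₂ = 0.556
Converged at ψ₂ = 0.556.
  1: x = 0.488, y = 0.883
  2: x = 0.305, y = 0.085
  3: x = 0.112, y = 0.018
  4: x = 0.095, y = 0.013

y_3 (drum 2) = 0.018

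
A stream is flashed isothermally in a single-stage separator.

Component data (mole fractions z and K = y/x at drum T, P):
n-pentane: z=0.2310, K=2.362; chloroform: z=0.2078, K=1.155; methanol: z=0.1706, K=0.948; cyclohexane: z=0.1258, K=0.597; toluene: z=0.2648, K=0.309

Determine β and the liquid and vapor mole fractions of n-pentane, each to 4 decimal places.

β = 0.2045, x_n-pentane = 0.1807, y_n-pentane = 0.4268

Let β = V/F and solve Σ zᵢ(Kᵢ−1)/(1+β(Kᵢ−1)) = 0.
g(0) = ΣzᵢKᵢ − 1 = 0.1043 and g(1) = 1 − Σzᵢ/Kᵢ = -0.5253, so a root lies in (0, 1).
Newton iteration, β⁰ = 0.5:
  β = 0.5000: g = -0.13511, g' = -0.4836 → β = 0.2206
  β = 0.2206: g = -0.00744, g' = -0.4591 → β = 0.2044
  β = 0.2044: g = 0.00003, g' = -0.4631 → β = 0.2045
Converged at β = 0.2045.
Compositions from xᵢ = zᵢ/(1+β(Kᵢ−1)), yᵢ = Kᵢxᵢ:
  n-pentane: x = 0.1807, y = 0.4268
  chloroform: x = 0.2014, y = 0.2326
  methanol: x = 0.1724, y = 0.1635
  cyclohexane: x = 0.1371, y = 0.0818
  toluene: x = 0.3084, y = 0.0953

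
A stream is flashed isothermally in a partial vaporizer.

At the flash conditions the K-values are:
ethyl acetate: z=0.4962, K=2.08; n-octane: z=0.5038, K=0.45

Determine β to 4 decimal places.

β = 0.4357

Rachford–Rice: g(β) = Σ zᵢ(Kᵢ−1)/(1+β(Kᵢ−1)) = 0.
Feasibility: ΣzᵢKᵢ = 1.2588, Σzᵢ/Kᵢ = 1.3581 — both > 1, two phases present.
Binary case is linear: z₁(K₁−1)(1+β(K₂−1)) + z₂(K₂−1)(1+β(K₁−1)) = 0
⇒ β = [z₁(K₁−1)+z₂(K₂−1)] / [−(K₁−1)(K₂−1)] = 0.25881/0.59400 = 0.4357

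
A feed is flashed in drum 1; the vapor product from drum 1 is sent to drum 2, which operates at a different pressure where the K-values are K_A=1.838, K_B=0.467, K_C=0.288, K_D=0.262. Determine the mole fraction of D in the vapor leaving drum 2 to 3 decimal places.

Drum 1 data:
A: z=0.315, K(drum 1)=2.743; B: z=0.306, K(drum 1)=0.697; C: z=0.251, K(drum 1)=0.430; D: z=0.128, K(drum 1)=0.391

y_D (drum 2) = 0.023

Drum 1:
Rachford–Rice: g(ψ₁) = Σ zᵢ(Kᵢ−1)/(1+ψ₁(Kᵢ−1)) = 0.
g(0) = ΣzᵢKᵢ − 1 = 0.235 and g(1) = 1 − Σzᵢ/Kᵢ = -0.465, so a root lies in (0, 1).
Iterate (Newton) starting at ψ₁ = 0.38:
  ψ₁ = 0.380: g = -0.0585, g' = -0.595 → ψ₁ = 0.282
  ψ₁ = 0.282: g = 0.0024, g' = -0.649 → ψ₁ = 0.285
Converged at ψ₁ = 0.285.
Drum-1 compositions:
  A: x = 0.210, y = 0.577
  B: x = 0.335, y = 0.233
  C: x = 0.300, y = 0.129
  D: x = 0.155, y = 0.061
Drum-2 feed = drum-1 vapor: z₂ = (0.5771, 0.2335, 0.1289, 0.0606).
Drum 2:
Iterate (Newton) starting at ψ₂ = 0.44:
  ψ₂ = 0.440: g = -0.0091, g' = -0.540 → ψ₂ = 0.423
Converged at ψ₂ = 0.423.
  A: x = 0.426, y = 0.783
  B: x = 0.301, y = 0.141
  C: x = 0.184, y = 0.053
  D: x = 0.088, y = 0.023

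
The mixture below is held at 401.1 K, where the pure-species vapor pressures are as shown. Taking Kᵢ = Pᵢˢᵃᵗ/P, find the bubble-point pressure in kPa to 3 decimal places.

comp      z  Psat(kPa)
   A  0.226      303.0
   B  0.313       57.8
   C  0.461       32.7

Pbub = 101.644 kPa

At the bubble point ψ → 0, so ΣzᵢKᵢ = 1 with Kᵢ = Pᵢˢᵃᵗ/P ⇒ P = ΣzᵢPᵢˢᵃᵗ.
P = 0.226·303.0 + 0.313·57.8 + 0.461·32.7 = 101.644 kPa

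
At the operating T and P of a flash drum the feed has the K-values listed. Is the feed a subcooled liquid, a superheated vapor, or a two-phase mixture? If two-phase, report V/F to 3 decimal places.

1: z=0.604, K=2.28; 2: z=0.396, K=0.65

superheated vapor

ΣzᵢKᵢ = 1.635; Σzᵢ/Kᵢ = 0.874.
Since Σzᵢ/Kᵢ < 1 the mixture is above its dew point — single vapor phase.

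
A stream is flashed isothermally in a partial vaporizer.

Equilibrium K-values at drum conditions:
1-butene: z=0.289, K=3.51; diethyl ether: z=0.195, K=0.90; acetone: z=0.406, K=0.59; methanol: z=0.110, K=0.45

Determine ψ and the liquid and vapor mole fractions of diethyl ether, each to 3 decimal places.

Material balance + equilibrium reduce to Σ zᵢ(Kᵢ−1)/(1+ψ(Kᵢ−1)) = 0.
Feasibility: ΣzᵢKᵢ = 1.479, Σzᵢ/Kᵢ = 1.232 — both > 1, two phases present.
Iterate (Newton) starting at ψ = 0.6:
  ψ = 0.600: g = -0.0424, g' = -0.486 → ψ = 0.513
  ψ = 0.513: g = 0.0015, g' = -0.524 → ψ = 0.516
Converged at ψ = 0.516.
Compositions from xᵢ = zᵢ/(1+ψ(Kᵢ−1)), yᵢ = Kᵢxᵢ:
  1-butene: x = 0.126, y = 0.442
  diethyl ether: x = 0.206, y = 0.185
  acetone: x = 0.515, y = 0.304
  methanol: x = 0.154, y = 0.069

ψ = 0.516, x_diethyl ether = 0.206, y_diethyl ether = 0.185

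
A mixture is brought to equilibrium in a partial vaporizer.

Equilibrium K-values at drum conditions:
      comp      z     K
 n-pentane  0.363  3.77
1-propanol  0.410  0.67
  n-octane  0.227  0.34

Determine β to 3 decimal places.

β = 0.547

Rachford–Rice: g(β) = Σ zᵢ(Kᵢ−1)/(1+β(Kᵢ−1)) = 0.
Check two-phase: ΣzᵢKᵢ = 1.720 > 1 and Σzᵢ/Kᵢ = 1.376 > 1, so g(0) = 0.720 > 0 and g(1) = -0.376 < 0.
Newton–Raphson from β = 0.5:
  β = 0.500: g = 0.0359, g' = -0.774 → β = 0.546
  β = 0.546: g = 0.0006, g' = -0.749 → β = 0.547
Converged at β = 0.547.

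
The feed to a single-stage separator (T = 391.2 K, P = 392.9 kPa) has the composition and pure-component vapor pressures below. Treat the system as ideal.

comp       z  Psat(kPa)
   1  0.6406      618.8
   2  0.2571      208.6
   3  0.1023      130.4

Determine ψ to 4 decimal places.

Raoult's law: Kᵢ = Pᵢˢᵃᵗ/P = Pᵢˢᵃᵗ/392.9.
  K_1 = 618.8/392.9 = 1.574955, K_2 = 208.6/392.9 = 0.530924, K_3 = 130.4/392.9 = 0.331891
Material balance + equilibrium reduce to Σ zᵢ(Kᵢ−1)/(1+ψ(Kᵢ−1)) = 0.
Feasibility: ΣzᵢKᵢ = 1.1794, Σzᵢ/Kᵢ = 1.1992 — both > 1, two phases present.
Iterate (Newton) starting at ψ = 0.5:
  ψ = 0.5000: g = 0.02589, g' = -0.3273 → ψ = 0.5791
  ψ = 0.5791: g = -0.00075, g' = -0.3473 → ψ = 0.5770
Converged at ψ = 0.5770.

ψ = 0.5770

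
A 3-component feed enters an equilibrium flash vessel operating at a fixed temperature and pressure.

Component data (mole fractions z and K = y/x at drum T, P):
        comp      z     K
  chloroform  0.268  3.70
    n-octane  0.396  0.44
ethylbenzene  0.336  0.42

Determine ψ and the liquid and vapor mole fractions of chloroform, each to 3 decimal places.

Let ψ = V/F and solve Σ zᵢ(Kᵢ−1)/(1+ψ(Kᵢ−1)) = 0.
Check two-phase: ΣzᵢKᵢ = 1.307 > 1 and Σzᵢ/Kᵢ = 1.772 > 1, so g(0) = 0.307 > 0 and g(1) = -0.772 < 0.
Newton–Raphson from ψ = 0.58:
  ψ = 0.580: g = -0.3401, g' = -0.826 → ψ = 0.168
  ψ = 0.168: g = 0.0369, g' = -1.214 → ψ = 0.199
  ψ = 0.199: g = 0.0013, g' = -1.130 → ψ = 0.200
Converged at ψ = 0.200.
Compositions from xᵢ = zᵢ/(1+ψ(Kᵢ−1)), yᵢ = Kᵢxᵢ:
  chloroform: x = 0.174, y = 0.644
  n-octane: x = 0.446, y = 0.196
  ethylbenzene: x = 0.380, y = 0.160

ψ = 0.200, x_chloroform = 0.174, y_chloroform = 0.644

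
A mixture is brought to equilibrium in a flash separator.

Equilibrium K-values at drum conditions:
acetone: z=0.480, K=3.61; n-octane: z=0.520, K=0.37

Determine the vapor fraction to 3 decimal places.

Newton iteration, ψ⁰ = 0.34:
  ψ = 0.340: g = 0.2469, g' = -1.252 → ψ = 0.537
  ψ = 0.537: g = 0.0264, g' = -1.038 → ψ = 0.563
Converged at ψ = 0.563.

ψ = 0.563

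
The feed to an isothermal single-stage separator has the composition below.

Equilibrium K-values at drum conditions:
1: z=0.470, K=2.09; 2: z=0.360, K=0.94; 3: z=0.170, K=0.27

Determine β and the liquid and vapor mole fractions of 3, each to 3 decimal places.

Rachford–Rice: g(β) = Σ zᵢ(Kᵢ−1)/(1+β(Kᵢ−1)) = 0.
Feasibility: ΣzᵢKᵢ = 1.367, Σzᵢ/Kᵢ = 1.237 — both > 1, two phases present.
Iterate (Newton) starting at β = 0.5:
  β = 0.500: g = 0.1139, g' = -0.460 → β = 0.748
  β = 0.748: g = -0.0135, g' = -0.610 → β = 0.725
Converged at β = 0.725.
Compositions from xᵢ = zᵢ/(1+β(Kᵢ−1)), yᵢ = Kᵢxᵢ:
  1: x = 0.263, y = 0.549
  2: x = 0.376, y = 0.354
  3: x = 0.361, y = 0.097

β = 0.725, x_3 = 0.361, y_3 = 0.097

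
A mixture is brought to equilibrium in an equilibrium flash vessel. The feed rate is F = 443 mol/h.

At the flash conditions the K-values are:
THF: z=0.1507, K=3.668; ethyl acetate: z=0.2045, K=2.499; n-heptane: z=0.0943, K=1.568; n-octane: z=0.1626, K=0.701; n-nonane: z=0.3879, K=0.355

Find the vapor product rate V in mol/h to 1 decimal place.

V = 199.2 mol/h

Rachford–Rice: g(ψ) = Σ zᵢ(Kᵢ−1)/(1+ψ(Kᵢ−1)) = 0.
Check two-phase: ΣzᵢKᵢ = 1.4634 > 1 and Σzᵢ/Kᵢ = 1.5077 > 1, so g(0) = 0.4634 > 0 and g(1) = -0.5077 < 0.
Iterate (Newton) starting at ψ = 0.59:
  ψ = 0.5900: g = -0.10394, g' = -0.7504 → ψ = 0.4515
  ψ = 0.4515: g = -0.00136, g' = -0.7441 → ψ = 0.4497
Converged at ψ = 0.4497.
Then V = ψ·F = 0.4497·443 = 199.2 mol/h and L = F − V = 243.8 mol/h.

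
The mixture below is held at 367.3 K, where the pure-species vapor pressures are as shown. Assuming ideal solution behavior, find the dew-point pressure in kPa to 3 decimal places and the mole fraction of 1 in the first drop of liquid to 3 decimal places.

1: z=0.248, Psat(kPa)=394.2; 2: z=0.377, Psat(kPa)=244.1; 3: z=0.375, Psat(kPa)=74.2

Pdew = 138.361 kPa, x_1 = 0.087

At the dew point ψ → 1, so Σzᵢ/Kᵢ = 1 with Kᵢ = Pᵢˢᵃᵗ/P ⇒ 1/P = Σzᵢ/Pᵢˢᵃᵗ.
1/P = 0.248/394.2 + 0.377/244.1 + 0.375/74.2 = 0.007227 ⇒ P = 138.361 kPa
xᵢ = zᵢP/Pᵢˢᵃᵗ ⇒ x_1 = 0.248·138.361/394.2 = 0.087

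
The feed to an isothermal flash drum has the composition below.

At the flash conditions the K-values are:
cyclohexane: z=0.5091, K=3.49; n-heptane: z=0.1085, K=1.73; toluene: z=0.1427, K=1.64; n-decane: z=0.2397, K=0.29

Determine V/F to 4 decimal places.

Material balance + equilibrium reduce to Σ zᵢ(Kᵢ−1)/(1+V/F(Kᵢ−1)) = 0.
Check two-phase: ΣzᵢKᵢ = 2.2680 > 1 and Σzᵢ/Kᵢ = 1.1222 > 1, so g(0) = 1.2680 > 0 and g(1) = -0.1222 < 0.
Newton iteration, V/F⁰ = 0.5:
  V/F = 0.5000: g = 0.42802, g' = -0.9813 → V/F = 0.9362
  V/F = 0.9362: g = -0.02282, g' = -1.4024 → V/F = 0.9199
  V/F = 0.9199: g = -0.00052, g' = -1.3396 → V/F = 0.9195
Converged at V/F = 0.9195.

V/F = 0.9195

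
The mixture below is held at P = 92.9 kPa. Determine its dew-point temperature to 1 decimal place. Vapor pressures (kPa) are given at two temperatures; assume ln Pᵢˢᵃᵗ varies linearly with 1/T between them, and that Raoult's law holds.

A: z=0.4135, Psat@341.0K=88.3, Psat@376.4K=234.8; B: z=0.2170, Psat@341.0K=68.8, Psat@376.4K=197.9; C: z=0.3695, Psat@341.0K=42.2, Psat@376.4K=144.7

Dew-point temperature: Σzᵢ·P/Pᵢˢᵃᵗ(T) = 1. Interpolate ln Pᵢˢᵃᵗ = aᵢ + bᵢ/T.
  T = 341.0 K: ΣzᵢP/Pᵢˢᵃᵗ = 1.5415
  T = 376.4 K: ΣzᵢP/Pᵢˢᵃᵗ = 0.5027
  T = 358.7 K: ΣzᵢP/Pᵢˢᵃᵗ = 0.8549
  T = 349.9 K: ΣzᵢP/Pᵢˢᵃᵗ = 1.1370
  T = 354.3 K: ΣzᵢP/Pᵢˢᵃᵗ = 0.9840
  T = 352.1 K: ΣzᵢP/Pᵢˢᵃᵗ = 1.0573
Interpolating between 352.1 K and 354.3 K gives T ≈ 353.8 K.

T = 353.8 K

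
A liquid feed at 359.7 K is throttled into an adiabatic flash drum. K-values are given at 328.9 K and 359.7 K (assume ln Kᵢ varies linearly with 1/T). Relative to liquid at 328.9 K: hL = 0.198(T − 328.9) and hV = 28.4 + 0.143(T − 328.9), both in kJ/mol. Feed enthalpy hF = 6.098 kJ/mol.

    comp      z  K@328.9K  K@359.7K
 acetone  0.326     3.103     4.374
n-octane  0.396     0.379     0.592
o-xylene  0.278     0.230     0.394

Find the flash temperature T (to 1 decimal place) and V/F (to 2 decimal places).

Adiabatic flash: solve Rachford–Rice at each trial T, then check hF = ψ·hV(T) + (1−ψ)·hL(T).
  T = 328.9 K: K = (3.103, 0.379, 0.230), RR gives ψ = 0.157, H_out = 4.445 kJ/mol
  T = 359.7 K: K = (4.374, 0.592, 0.394), RR gives ψ = 0.458, H_out = 18.338 kJ/mol
  T = 344.3 K: K = (3.712, 0.478, 0.305), RR gives ψ = 0.299, H_out = 11.276 kJ/mol
  T = 336.6 K: K = (3.401, 0.427, 0.266), RR gives ψ = 0.228, H_out = 7.893 kJ/mol
  T = 332.8 K: K = (3.252, 0.403, 0.248), RR gives ψ = 0.193, H_out = 6.207 kJ/mol
  T = 330.9 K: K = (3.179, 0.391, 0.239), RR gives ψ = 0.175, H_out = 5.354 kJ/mol
Linear interpolation between T = 330.9 (H_out = 5.354) and T = 332.8 (H_out = 6.207) on hF = 6.098 gives T ≈ 332.6 K, at which ψ = 0.19.

T = 332.6 K, V/F = 0.19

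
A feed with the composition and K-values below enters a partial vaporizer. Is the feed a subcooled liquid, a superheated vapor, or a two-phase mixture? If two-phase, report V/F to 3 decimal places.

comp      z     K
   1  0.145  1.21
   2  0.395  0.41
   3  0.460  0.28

ΣzᵢKᵢ = 0.466; Σzᵢ/Kᵢ = 2.726.
Since ΣzᵢKᵢ < 1 the mixture is below its bubble point — single liquid phase.

subcooled liquid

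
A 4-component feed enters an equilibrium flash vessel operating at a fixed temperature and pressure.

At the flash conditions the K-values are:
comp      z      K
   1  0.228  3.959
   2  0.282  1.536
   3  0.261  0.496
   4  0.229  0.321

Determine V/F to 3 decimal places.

V/F = 0.473

Material balance + equilibrium reduce to Σ zᵢ(Kᵢ−1)/(1+V/F(Kᵢ−1)) = 0.
Check two-phase: ΣzᵢKᵢ = 1.539 > 1 and Σzᵢ/Kᵢ = 1.481 > 1, so g(0) = 0.539 > 0 and g(1) = -0.481 < 0.
Iterate (Newton) starting at V/F = 0.5:
  V/F = 0.500: g = -0.0200, g' = -0.736 → V/F = 0.473
Converged at V/F = 0.473.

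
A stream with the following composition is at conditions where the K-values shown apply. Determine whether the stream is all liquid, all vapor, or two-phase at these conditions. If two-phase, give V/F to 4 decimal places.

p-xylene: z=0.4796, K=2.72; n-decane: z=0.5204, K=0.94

all vapor

ΣzᵢKᵢ = 1.7937; Σzᵢ/Kᵢ = 0.7299.
Since Σzᵢ/Kᵢ < 1 the mixture is above its dew point — single vapor phase.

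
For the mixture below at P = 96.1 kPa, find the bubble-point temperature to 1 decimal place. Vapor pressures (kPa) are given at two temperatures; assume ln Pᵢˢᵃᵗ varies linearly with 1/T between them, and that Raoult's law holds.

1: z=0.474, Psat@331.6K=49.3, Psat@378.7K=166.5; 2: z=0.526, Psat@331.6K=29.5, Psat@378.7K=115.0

Bubble-point temperature: ΣzᵢPᵢˢᵃᵗ(T) = P. Interpolate ln Pᵢˢᵃᵗ = aᵢ + bᵢ/T.
  T = 331.6 K: ΣzᵢPᵢˢᵃᵗ = 38.89 kPa
  T = 378.7 K: ΣzᵢPᵢˢᵃᵗ = 139.41 kPa
  T = 355.1 K: ΣzᵢPᵢˢᵃᵗ = 76.66 kPa
  T = 366.9 K: ΣzᵢPᵢˢᵃᵗ = 104.36 kPa
  T = 361.0 K: ΣzᵢPᵢˢᵃᵗ = 89.67 kPa
  T = 363.9 K: ΣzᵢPᵢˢᵃᵗ = 96.67 kPa
Interpolating between 361.0 K and 363.9 K gives T ≈ 363.7 K.

T = 363.7 K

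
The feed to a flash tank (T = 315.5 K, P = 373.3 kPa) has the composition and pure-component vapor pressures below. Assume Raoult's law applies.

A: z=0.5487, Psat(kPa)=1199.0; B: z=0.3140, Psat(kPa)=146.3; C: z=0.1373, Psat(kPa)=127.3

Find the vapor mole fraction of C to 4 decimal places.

y_C = 0.0843

Raoult's law: Kᵢ = Pᵢˢᵃᵗ/P = Pᵢˢᵃᵗ/373.3.
  K_A = 1199.0/373.3 = 3.211894, K_B = 146.3/373.3 = 0.391910, K_C = 127.3/373.3 = 0.341013
Let ψ = V/F and solve Σ zᵢ(Kᵢ−1)/(1+ψ(Kᵢ−1)) = 0.
g(0) = ΣzᵢKᵢ − 1 = 0.9322 and g(1) = 1 − Σzᵢ/Kᵢ = -0.3747, so a root lies in (0, 1).
Newton–Raphson from ψ = 0.5:
  ψ = 0.5000: g = 0.16701, g' = -0.9776 → ψ = 0.6708
  ψ = 0.6708: g = 0.00397, g' = -0.9579 → ψ = 0.6750
Converged at ψ = 0.6750.
Compositions from xᵢ = zᵢ/(1+ψ(Kᵢ−1)), yᵢ = Kᵢxᵢ:
  A: x = 0.2201, y = 0.7069
  B: x = 0.5326, y = 0.2087
  C: x = 0.2473, y = 0.0843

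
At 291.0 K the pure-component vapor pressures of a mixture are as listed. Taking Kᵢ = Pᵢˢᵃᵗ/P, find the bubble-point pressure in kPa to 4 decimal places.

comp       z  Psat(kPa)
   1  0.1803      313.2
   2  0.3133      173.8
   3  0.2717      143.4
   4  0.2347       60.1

At the bubble point ψ → 0, so ΣzᵢKᵢ = 1 with Kᵢ = Pᵢˢᵃᵗ/P ⇒ P = ΣzᵢPᵢˢᵃᵗ.
P = 0.1803·313.2 + 0.3133·173.8 + 0.2717·143.4 + 0.2347·60.1 = 163.9888 kPa

Pbub = 163.9888 kPa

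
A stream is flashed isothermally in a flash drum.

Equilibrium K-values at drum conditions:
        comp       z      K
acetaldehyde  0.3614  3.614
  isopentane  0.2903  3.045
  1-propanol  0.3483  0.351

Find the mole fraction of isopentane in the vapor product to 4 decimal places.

Let ψ = V/F and solve Σ zᵢ(Kᵢ−1)/(1+ψ(Kᵢ−1)) = 0.
Feasibility: ΣzᵢKᵢ = 2.3123, Σzᵢ/Kᵢ = 1.1876 — both > 1, two phases present.
Newton–Raphson from ψ = 0.34:
  ψ = 0.3400: g = 0.56030, g' = -1.3562 → ψ = 0.7531
  ψ = 0.7531: g = 0.10974, g' = -1.0297 → ψ = 0.8597
  ψ = 0.8597: g = -0.00522, g' = -1.1446 → ψ = 0.8552
Converged at ψ = 0.8552.
Compositions from xᵢ = zᵢ/(1+ψ(Kᵢ−1)), yᵢ = Kᵢxᵢ:
  acetaldehyde: x = 0.1117, y = 0.4037
  isopentane: x = 0.1056, y = 0.3216
  1-propanol: x = 0.7827, y = 0.2747

y_isopentane = 0.3216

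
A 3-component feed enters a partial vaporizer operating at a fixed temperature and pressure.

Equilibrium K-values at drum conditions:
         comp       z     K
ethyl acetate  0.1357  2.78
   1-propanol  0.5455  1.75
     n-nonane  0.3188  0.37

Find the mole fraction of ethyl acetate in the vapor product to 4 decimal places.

Newton–Raphson from V/F = 0.37:
  V/F = 0.3700: g = 0.20400, g' = -0.5594 → V/F = 0.7346
  V/F = 0.7346: g = -0.00543, g' = -0.6468 → V/F = 0.7262
Converged at V/F = 0.7262.
Compositions from xᵢ = zᵢ/(1+V/F(Kᵢ−1)), yᵢ = Kᵢxᵢ:
  ethyl acetate: x = 0.0592, y = 0.1645
  1-propanol: x = 0.3532, y = 0.6180
  n-nonane: x = 0.5877, y = 0.2174

y_ethyl acetate = 0.1645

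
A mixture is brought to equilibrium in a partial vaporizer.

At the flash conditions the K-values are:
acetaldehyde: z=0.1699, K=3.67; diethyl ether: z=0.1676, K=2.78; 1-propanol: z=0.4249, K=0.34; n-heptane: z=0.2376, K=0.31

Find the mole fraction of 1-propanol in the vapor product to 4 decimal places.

Material balance + equilibrium reduce to Σ zᵢ(Kᵢ−1)/(1+V/F(Kᵢ−1)) = 0.
g(0) = ΣzᵢKᵢ − 1 = 0.3076 and g(1) = 1 − Σzᵢ/Kᵢ = -1.1227, so a root lies in (0, 1).
Iterate (Newton) starting at V/F = 0.42:
  V/F = 0.4200: g = -0.23428, g' = -1.0216 → V/F = 0.1907
  V/F = 0.1907: g = 0.01376, g' = -1.2201 → V/F = 0.2019
  V/F = 0.2019: g = 0.00013, g' = -1.1977 → V/F = 0.2020
Converged at V/F = 0.2020.
Compositions from xᵢ = zᵢ/(1+V/F(Kᵢ−1)), yᵢ = Kᵢxᵢ:
  acetaldehyde: x = 0.1104, y = 0.4050
  diethyl ether: x = 0.1233, y = 0.3427
  1-propanol: x = 0.4903, y = 0.1667
  n-heptane: x = 0.2761, y = 0.0856

y_1-propanol = 0.1667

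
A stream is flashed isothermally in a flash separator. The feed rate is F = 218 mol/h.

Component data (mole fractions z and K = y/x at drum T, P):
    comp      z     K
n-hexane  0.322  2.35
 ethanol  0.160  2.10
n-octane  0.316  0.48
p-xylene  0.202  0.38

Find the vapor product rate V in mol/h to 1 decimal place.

Material balance + equilibrium reduce to Σ zᵢ(Kᵢ−1)/(1+V/F(Kᵢ−1)) = 0.
g(0) = ΣzᵢKᵢ − 1 = 0.321 and g(1) = 1 − Σzᵢ/Kᵢ = -0.403, so a root lies in (0, 1).
Newton iteration, V/F⁰ = 0.47:
  V/F = 0.470: g = -0.0122, g' = -0.608 → V/F = 0.450
Converged at V/F = 0.450.
Then V = V/F·F = 0.4499·218 = 98.1 mol/h and L = F − V = 119.9 mol/h.

V = 98.1 mol/h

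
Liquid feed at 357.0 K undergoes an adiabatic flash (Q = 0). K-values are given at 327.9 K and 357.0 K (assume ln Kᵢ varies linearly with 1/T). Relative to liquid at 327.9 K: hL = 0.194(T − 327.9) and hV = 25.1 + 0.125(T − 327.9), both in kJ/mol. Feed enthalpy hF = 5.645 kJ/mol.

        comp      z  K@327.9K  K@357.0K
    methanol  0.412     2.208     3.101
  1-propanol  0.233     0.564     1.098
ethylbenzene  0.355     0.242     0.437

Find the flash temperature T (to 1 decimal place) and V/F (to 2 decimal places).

Adiabatic flash: solve Rachford–Rice at each trial T, then check hF = ψ·hV(T) + (1−ψ)·hL(T).
  T = 327.9 K: K = (2.208, 0.564, 0.242), RR gives ψ = 0.162, H_out = 4.072 kJ/mol
  T = 357.0 K: K = (3.101, 1.098, 0.437), RR gives ψ = 0.769, H_out = 23.392 kJ/mol
  T = 342.4 K: K = (2.634, 0.797, 0.329), RR gives ψ = 0.443, H_out = 13.477 kJ/mol
  T = 335.1 K: K = (2.415, 0.672, 0.283), RR gives ψ = 0.300, H_out = 8.782 kJ/mol
  T = 331.5 K: K = (2.310, 0.616, 0.262), RR gives ψ = 0.232, H_out = 6.452 kJ/mol
  T = 329.7 K: K = (2.259, 0.590, 0.252), RR gives ψ = 0.197, H_out = 5.271 kJ/mol
Linear interpolation between T = 329.7 (H_out = 5.271) and T = 331.5 (H_out = 6.452) on hF = 5.645 gives T ≈ 330.3 K, at which ψ = 0.21.

T = 330.3 K, V/F = 0.21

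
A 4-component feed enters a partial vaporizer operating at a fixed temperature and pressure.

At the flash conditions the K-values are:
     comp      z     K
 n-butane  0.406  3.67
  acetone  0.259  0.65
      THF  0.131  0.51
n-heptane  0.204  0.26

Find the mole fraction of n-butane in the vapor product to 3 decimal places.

y_n-butane = 0.615

Material balance + equilibrium reduce to Σ zᵢ(Kᵢ−1)/(1+ψ(Kᵢ−1)) = 0.
Check two-phase: ΣzᵢKᵢ = 1.778 > 1 and Σzᵢ/Kᵢ = 1.551 > 1, so g(0) = 0.778 > 0 and g(1) = -0.551 < 0.
Iterate (Newton) starting at ψ = 0.43:
  ψ = 0.430: g = 0.0952, g' = -0.962 → ψ = 0.529
  ψ = 0.529: g = 0.0034, g' = -0.904 → ψ = 0.533
Converged at ψ = 0.533.
Compositions from xᵢ = zᵢ/(1+ψ(Kᵢ−1)), yᵢ = Kᵢxᵢ:
  n-butane: x = 0.168, y = 0.615
  acetone: x = 0.318, y = 0.207
  THF: x = 0.177, y = 0.090
  n-heptane: x = 0.337, y = 0.088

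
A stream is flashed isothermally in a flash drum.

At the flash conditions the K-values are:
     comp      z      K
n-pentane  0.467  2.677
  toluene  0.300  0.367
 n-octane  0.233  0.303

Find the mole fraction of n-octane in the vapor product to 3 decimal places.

y_n-octane = 0.097

Newton–Raphson from ψ = 0.5:
  ψ = 0.500: g = -0.1011, g' = -0.913 → ψ = 0.389
  ψ = 0.389: g = -0.0009, g' = -0.906 → ψ = 0.388
Converged at ψ = 0.388.
Compositions from xᵢ = zᵢ/(1+ψ(Kᵢ−1)), yᵢ = Kᵢxᵢ:
  n-pentane: x = 0.283, y = 0.757
  toluene: x = 0.398, y = 0.146
  n-octane: x = 0.319, y = 0.097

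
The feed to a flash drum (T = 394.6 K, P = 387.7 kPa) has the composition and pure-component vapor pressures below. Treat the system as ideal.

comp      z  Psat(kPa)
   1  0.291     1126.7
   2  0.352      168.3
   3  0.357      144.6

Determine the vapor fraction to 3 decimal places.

ψ = 0.116

Raoult's law: Kᵢ = Pᵢˢᵃᵗ/P = Pᵢˢᵃᵗ/387.7.
  K_1 = 1126.7/387.7 = 2.90611, K_2 = 168.3/387.7 = 0.43410, K_3 = 144.6/387.7 = 0.37297
Newton iteration, ψ⁰ = 0.49:
  ψ = 0.490: g = -0.3120, g' = -0.791 → ψ = 0.096
  ψ = 0.096: g = 0.0205, g' = -1.041 → ψ = 0.115
  ψ = 0.115: g = 0.0004, g' = -1.003 → ψ = 0.116
Converged at ψ = 0.116.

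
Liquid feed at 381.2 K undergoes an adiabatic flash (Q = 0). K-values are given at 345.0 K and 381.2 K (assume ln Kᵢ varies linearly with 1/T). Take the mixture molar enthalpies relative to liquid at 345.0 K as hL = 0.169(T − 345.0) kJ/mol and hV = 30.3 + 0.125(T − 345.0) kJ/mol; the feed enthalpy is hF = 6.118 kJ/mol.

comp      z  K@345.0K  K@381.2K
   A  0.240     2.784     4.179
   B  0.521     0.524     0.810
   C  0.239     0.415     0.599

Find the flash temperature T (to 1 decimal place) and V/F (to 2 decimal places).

Adiabatic flash: solve Rachford–Rice at each trial T, then check hF = ψ·hV(T) + (1−ψ)·hL(T).
  T = 345.0 K: K = (2.784, 0.524, 0.415), RR gives ψ = 0.044, H_out = 1.340 kJ/mol
  T = 381.2 K: K = (4.179, 0.810, 0.599), RR gives ψ = 0.668, H_out = 25.292 kJ/mol
  T = 363.1 K: K = (3.446, 0.659, 0.503), RR gives ψ = 0.301, H_out = 11.949 kJ/mol
  T = 354.1 K: K = (3.107, 0.590, 0.458), RR gives ψ = 0.170, H_out = 6.617 kJ/mol
  T = 349.6 K: K = (2.945, 0.557, 0.437), RR gives ψ = 0.108, H_out = 4.021 kJ/mol
  T = 351.9 K: K = (3.028, 0.573, 0.448), RR gives ψ = 0.139, H_out = 5.348 kJ/mol
Linear interpolation between T = 351.9 (H_out = 5.348) and T = 354.1 (H_out = 6.617) on hF = 6.118 gives T ≈ 353.2 K, at which ψ = 0.16.

T = 353.2 K, V/F = 0.16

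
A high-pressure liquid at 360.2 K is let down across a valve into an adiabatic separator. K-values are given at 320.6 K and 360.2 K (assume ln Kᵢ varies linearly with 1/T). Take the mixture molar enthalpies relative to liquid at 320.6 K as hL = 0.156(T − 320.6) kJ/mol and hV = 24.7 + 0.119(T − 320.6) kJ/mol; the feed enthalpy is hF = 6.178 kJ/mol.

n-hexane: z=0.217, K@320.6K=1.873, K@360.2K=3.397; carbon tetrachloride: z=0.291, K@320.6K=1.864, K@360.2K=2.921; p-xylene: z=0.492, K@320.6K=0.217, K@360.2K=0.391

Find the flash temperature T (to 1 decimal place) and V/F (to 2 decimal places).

Adiabatic flash: solve Rachford–Rice at each trial T, then check hF = ψ·hV(T) + (1−ψ)·hL(T).
  T = 320.6 K: K = (1.873, 1.864, 0.217), RR gives ψ = 0.082, H_out = 2.022 kJ/mol
  T = 360.2 K: K = (3.397, 2.921, 0.391), RR gives ψ = 0.601, H_out = 20.141 kJ/mol
  T = 340.4 K: K = (2.566, 2.364, 0.296), RR gives ψ = 0.382, H_out = 12.248 kJ/mol
  T = 330.5 K: K = (2.203, 2.107, 0.255), RR gives ψ = 0.253, H_out = 7.697 kJ/mol
  T = 325.6 K: K = (2.035, 1.985, 0.236), RR gives ψ = 0.176, H_out = 5.086 kJ/mol
  T = 328.1 K: K = (2.120, 2.046, 0.245), RR gives ψ = 0.217, H_out = 6.458 kJ/mol
  T = 326.9 K: K = (2.079, 2.017, 0.241), RR gives ψ = 0.197, H_out = 5.810 kJ/mol
Linear interpolation between T = 326.9 (H_out = 5.810) and T = 328.1 (H_out = 6.458) on hF = 6.178 gives T ≈ 327.6 K, at which ψ = 0.21.

T = 327.6 K, V/F = 0.21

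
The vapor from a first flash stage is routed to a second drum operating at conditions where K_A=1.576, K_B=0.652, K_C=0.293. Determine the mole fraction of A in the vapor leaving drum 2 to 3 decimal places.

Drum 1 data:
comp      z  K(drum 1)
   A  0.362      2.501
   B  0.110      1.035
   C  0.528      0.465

Drum 1:
Rachford–Rice: g(ψ₁) = Σ zᵢ(Kᵢ−1)/(1+ψ₁(Kᵢ−1)) = 0.
g(0) = ΣzᵢKᵢ − 1 = 0.265 and g(1) = 1 − Σzᵢ/Kᵢ = -0.387, so a root lies in (0, 1).
Newton–Raphson from ψ₁ = 0.5:
  ψ₁ = 0.500: g = -0.0715, g' = -0.548 → ψ₁ = 0.370
  ψ₁ = 0.370: g = 0.0012, g' = -0.572 → ψ₁ = 0.372
Converged at ψ₁ = 0.372.
Drum-1 compositions:
  A: x = 0.232, y = 0.581
  B: x = 0.109, y = 0.112
  C: x = 0.659, y = 0.306
Drum-2 feed = drum-1 vapor: z₂ = (0.5812, 0.1124, 0.3065).
Drum 2:
Rachford–Rice: g(ψ₂) = Σ zᵢ(Kᵢ−1)/(1+ψ₂(Kᵢ−1)) = 0.
Check two-phase: ΣzᵢKᵢ = 1.079 > 1 and Σzᵢ/Kᵢ = 1.587 > 1, so g(0) = 0.079 > 0 and g(1) = -0.587 < 0.
Newton–Raphson from ψ₂ = 0.54:
  ψ₂ = 0.540: g = -0.1433, g' = -0.534 → ψ₂ = 0.271
  ψ₂ = 0.271: g = -0.0218, g' = -0.395 → ψ₂ = 0.216
  ψ₂ = 0.216: g = -0.0004, g' = -0.382 → ψ₂ = 0.215
Converged at ψ₂ = 0.215.
  A: x = 0.517, y = 0.815
  B: x = 0.121, y = 0.079
  C: x = 0.361, y = 0.106

y_A (drum 2) = 0.815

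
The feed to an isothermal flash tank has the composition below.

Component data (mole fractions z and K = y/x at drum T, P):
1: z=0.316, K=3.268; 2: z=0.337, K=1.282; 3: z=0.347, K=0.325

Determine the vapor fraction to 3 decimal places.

Let ψ = V/F and solve Σ zᵢ(Kᵢ−1)/(1+ψ(Kᵢ−1)) = 0.
Check two-phase: ΣzᵢKᵢ = 1.577 > 1 and Σzᵢ/Kᵢ = 1.427 > 1, so g(0) = 0.577 > 0 and g(1) = -0.427 < 0.
Newton–Raphson from ψ = 0.32:
  ψ = 0.320: g = 0.2037, g' = -0.826 → ψ = 0.567
  ψ = 0.567: g = 0.0162, g' = -0.746 → ψ = 0.588
Converged at ψ = 0.588.

ψ = 0.588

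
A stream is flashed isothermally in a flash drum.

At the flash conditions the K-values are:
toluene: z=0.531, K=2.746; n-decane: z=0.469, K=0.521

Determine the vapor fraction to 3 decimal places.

Rachford–Rice: g(ψ) = Σ zᵢ(Kᵢ−1)/(1+ψ(Kᵢ−1)) = 0.
Feasibility: ΣzᵢKᵢ = 1.702, Σzᵢ/Kᵢ = 1.094 — both > 1, two phases present.
Iterate (Newton) starting at ψ = 0.37:
  ψ = 0.370: g = 0.2902, g' = -0.756 → ψ = 0.754
  ψ = 0.754: g = 0.0488, g' = -0.565 → ψ = 0.840
Converged at ψ = 0.840.

ψ = 0.840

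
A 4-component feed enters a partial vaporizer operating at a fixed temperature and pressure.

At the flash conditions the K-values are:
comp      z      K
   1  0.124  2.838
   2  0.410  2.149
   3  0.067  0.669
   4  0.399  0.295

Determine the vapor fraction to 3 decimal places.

ψ = 0.446

Let ψ = V/F and solve Σ zᵢ(Kᵢ−1)/(1+ψ(Kᵢ−1)) = 0.
g(0) = ΣzᵢKᵢ − 1 = 0.396 and g(1) = 1 − Σzᵢ/Kᵢ = -0.687, so a root lies in (0, 1).
Iterate (Newton) starting at ψ = 0.55:
  ψ = 0.550: g = -0.0846, g' = -0.847 → ψ = 0.450
  ψ = 0.450: g = -0.0029, g' = -0.796 → ψ = 0.446
Converged at ψ = 0.446.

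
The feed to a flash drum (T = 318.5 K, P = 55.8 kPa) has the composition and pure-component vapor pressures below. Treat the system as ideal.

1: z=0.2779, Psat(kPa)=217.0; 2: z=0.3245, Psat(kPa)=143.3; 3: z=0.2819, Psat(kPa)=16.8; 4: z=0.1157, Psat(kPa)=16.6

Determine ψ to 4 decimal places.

ψ = 0.6678

Raoult's law: Kᵢ = Pᵢˢᵃᵗ/P = Pᵢˢᵃᵗ/55.8.
  K_1 = 217.0/55.8 = 3.888889, K_2 = 143.3/55.8 = 2.568100, K_3 = 16.8/55.8 = 0.301075, K_4 = 16.6/55.8 = 0.297491
Rachford–Rice: g(ψ) = Σ zᵢ(Kᵢ−1)/(1+ψ(Kᵢ−1)) = 0.
g(0) = ΣzᵢKᵢ − 1 = 1.0334 and g(1) = 1 − Σzᵢ/Kᵢ = -0.5230, so a root lies in (0, 1).
Newton iteration, ψ⁰ = 0.5:
  ψ = 0.5000: g = 0.18549, g' = -1.0999 → ψ = 0.6686
  ψ = 0.6686: g = -0.00092, g' = -1.1484 → ψ = 0.6678
Converged at ψ = 0.6678.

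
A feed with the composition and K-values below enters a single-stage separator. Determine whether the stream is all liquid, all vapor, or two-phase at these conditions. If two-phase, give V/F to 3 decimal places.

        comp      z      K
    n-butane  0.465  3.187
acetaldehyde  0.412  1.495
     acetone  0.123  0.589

ΣzᵢKᵢ = 2.170; Σzᵢ/Kᵢ = 0.630.
Since Σzᵢ/Kᵢ < 1 the mixture is above its dew point — single vapor phase.

all vapor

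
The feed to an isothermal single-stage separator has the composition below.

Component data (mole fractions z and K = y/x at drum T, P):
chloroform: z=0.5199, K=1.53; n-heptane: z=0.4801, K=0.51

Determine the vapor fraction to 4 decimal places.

Material balance + equilibrium reduce to Σ zᵢ(Kᵢ−1)/(1+ψ(Kᵢ−1)) = 0.
g(0) = ΣzᵢKᵢ − 1 = 0.0403 and g(1) = 1 − Σzᵢ/Kᵢ = -0.2812, so a root lies in (0, 1).
Binary case is linear: z₁(K₁−1)(1+ψ(K₂−1)) + z₂(K₂−1)(1+ψ(K₁−1)) = 0
⇒ ψ = [z₁(K₁−1)+z₂(K₂−1)] / [−(K₁−1)(K₂−1)] = 0.04030/0.25970 = 0.1552

ψ = 0.1552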